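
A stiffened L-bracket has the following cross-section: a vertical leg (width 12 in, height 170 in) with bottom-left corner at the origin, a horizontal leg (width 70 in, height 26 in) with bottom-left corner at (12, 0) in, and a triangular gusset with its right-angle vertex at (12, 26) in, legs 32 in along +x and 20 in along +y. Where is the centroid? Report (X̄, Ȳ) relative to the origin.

vertical leg: A = 12 × 170 = 2040.00, centroid at (6.00, 85.00).
horizontal leg: A = 70 × 26 = 1820.00, centroid at (47.00, 13.00).
gusset: A = ½·32·20 = 320.00, centroid at (22.67, 32.67).
ΣA = 4180.00 in²
ΣAX̄ = (2040.00)(6.00) + (1820.00)(47.00) + (320.00)(22.67) = 105033.33 in³
ΣAȲ = (2040.00)(85.00) + (1820.00)(13.00) + (320.00)(32.67) = 207513.33 in³
X̄ = 105033.33 / 4180.00 = 25.13 in
Ȳ = 207513.33 / 4180.00 = 49.64 in

X̄ = 25.13 in, Ȳ = 49.64 in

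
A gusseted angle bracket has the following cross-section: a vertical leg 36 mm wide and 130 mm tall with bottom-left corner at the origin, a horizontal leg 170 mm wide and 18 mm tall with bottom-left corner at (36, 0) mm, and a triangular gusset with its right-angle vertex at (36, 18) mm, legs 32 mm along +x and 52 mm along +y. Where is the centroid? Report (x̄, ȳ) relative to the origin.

vertical leg: A = 36 × 130 = 4680.00, centroid at (18.00, 65.00).
horizontal leg: A = 170 × 18 = 3060.00, centroid at (121.00, 9.00).
gusset: A = ½·32·52 = 832.00, centroid at (46.67, 35.33).
ΣA = 8572.00 mm²
ΣAx̄ = (4680.00)(18.00) + (3060.00)(121.00) + (832.00)(46.67) = 493326.67 mm³
ΣAȳ = (4680.00)(65.00) + (3060.00)(9.00) + (832.00)(35.33) = 361137.33 mm³
x̄ = 493326.67 / 8572.00 = 57.55 mm
ȳ = 361137.33 / 8572.00 = 42.13 mm

x̄ = 57.55 mm, ȳ = 42.13 mm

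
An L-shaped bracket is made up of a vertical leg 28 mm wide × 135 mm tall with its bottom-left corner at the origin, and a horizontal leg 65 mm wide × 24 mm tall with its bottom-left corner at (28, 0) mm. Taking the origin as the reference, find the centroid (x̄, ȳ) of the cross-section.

Part | A | x̄ᵢ | ȳᵢ | A·x̄ᵢ | A·ȳᵢ
vertical leg | 3780.00 | 14.00 | 67.50 | 52920.00 | 255150.00
horizontal leg | 1560.00 | 60.50 | 12.00 | 94380.00 | 18720.00
Σ | 5340.00 |  |  | 147300.00 | 273870.00
x̄ = 147300.00 / 5340.00 = 27.58 mm
ȳ = 273870.00 / 5340.00 = 51.29 mm

x̄ = 27.58 mm, ȳ = 51.29 mm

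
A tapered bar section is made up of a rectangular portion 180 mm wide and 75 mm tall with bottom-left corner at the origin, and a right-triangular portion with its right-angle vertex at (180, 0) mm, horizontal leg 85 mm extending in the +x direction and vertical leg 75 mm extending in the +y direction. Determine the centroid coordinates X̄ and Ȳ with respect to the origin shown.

rectangular portion: A = 180 × 75 = 13500.00, centroid at (90.00, 37.50).
triangular portion: A = ½·85·75 = 3187.50, centroid at (208.33, 25.00).
ΣA = 16687.50 mm²
ΣAX̄ = (13500.00)(90.00) + (3187.50)(208.33) = 1879062.50 mm³
ΣAȲ = (13500.00)(37.50) + (3187.50)(25.00) = 585937.50 mm³
X̄ = 1879062.50 / 16687.50 = 112.60 mm
Ȳ = 585937.50 / 16687.50 = 35.11 mm

X̄ = 112.60 mm, Ȳ = 35.11 mm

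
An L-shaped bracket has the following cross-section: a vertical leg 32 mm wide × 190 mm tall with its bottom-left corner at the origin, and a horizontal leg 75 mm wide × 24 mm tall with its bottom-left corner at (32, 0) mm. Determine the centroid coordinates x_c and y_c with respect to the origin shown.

x_c = 28.22 mm, y_c = 76.04 mm

Part | A | x̄ᵢ | ȳᵢ | A·x̄ᵢ | A·ȳᵢ
vertical leg | 6080.00 | 16.00 | 95.00 | 97280.00 | 577600.00
horizontal leg | 1800.00 | 69.50 | 12.00 | 125100.00 | 21600.00
Σ | 7880.00 |  |  | 222380.00 | 599200.00
x_c = 222380.00 / 7880.00 = 28.22 mm
y_c = 599200.00 / 7880.00 = 76.04 mm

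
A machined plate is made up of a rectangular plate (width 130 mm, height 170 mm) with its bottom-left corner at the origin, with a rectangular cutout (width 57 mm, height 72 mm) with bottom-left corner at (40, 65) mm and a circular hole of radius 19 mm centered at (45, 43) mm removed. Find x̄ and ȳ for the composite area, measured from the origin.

plate: A = 130 × 170 = 22100.00, centroid at (65.00, 85.00).
hole 1: A = −(57 × 72) = -4104.00, centroid at (68.50, 101.00).
hole 2: A = −π·19² = -1134.11, centroid at (45.00, 43.00).
ΣA = 16861.89 mm², ΣAx̄ = 1104340.83 mm³, ΣAȳ = 1415229.06 mm³.
x̄ = 1104340.83/16861.89 = 65.49 mm; ȳ = 1415229.06/16861.89 = 83.93 mm.

x̄ = 65.49 mm, ȳ = 83.93 mm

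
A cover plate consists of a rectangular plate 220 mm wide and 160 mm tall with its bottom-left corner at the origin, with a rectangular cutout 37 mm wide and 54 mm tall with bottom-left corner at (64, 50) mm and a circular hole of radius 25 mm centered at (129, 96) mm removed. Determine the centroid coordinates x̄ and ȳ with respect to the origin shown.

x̄ = 110.56 mm, ȳ = 79.19 mm

Part | A | x̄ᵢ | ȳᵢ | A·x̄ᵢ | A·ȳᵢ
plate | 35200.00 | 110.00 | 80.00 | 3872000.00 | 2816000.00
hole 1 | -1998.00 | 82.50 | 77.00 | -164835.00 | -153846.00
hole 2 | -1963.50 | 129.00 | 96.00 | -253290.91 | -188495.56
Σ | 31238.50 |  |  | 3453874.09 | 2473658.44
x̄ = 3453874.09 / 31238.50 = 110.56 mm
ȳ = 2473658.44 / 31238.50 = 79.19 mm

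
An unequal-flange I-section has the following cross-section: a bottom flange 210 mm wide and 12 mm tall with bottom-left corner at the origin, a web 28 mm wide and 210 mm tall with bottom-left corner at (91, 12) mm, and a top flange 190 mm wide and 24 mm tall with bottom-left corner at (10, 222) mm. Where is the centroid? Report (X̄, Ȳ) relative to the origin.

Part | A | x̄ᵢ | ȳᵢ | A·x̄ᵢ | A·ȳᵢ
bottom flange | 2520.00 | 105.00 | 6.00 | 264600.00 | 15120.00
web | 5880.00 | 105.00 | 117.00 | 617400.00 | 687960.00
top flange | 4560.00 | 105.00 | 234.00 | 478800.00 | 1067040.00
Σ | 12960.00 |  |  | 1360800.00 | 1770120.00
X̄ = 1360800.00 / 12960.00 = 105.00 mm
Ȳ = 1770120.00 / 12960.00 = 136.58 mm

X̄ = 105.00 mm, Ȳ = 136.58 mm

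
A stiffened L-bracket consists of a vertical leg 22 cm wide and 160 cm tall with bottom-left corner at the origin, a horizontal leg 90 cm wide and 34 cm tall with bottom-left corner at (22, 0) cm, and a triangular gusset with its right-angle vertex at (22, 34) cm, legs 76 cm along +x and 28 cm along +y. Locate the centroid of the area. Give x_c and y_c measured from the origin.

vertical leg: A = 22 × 160 = 3520.00, centroid at (11.00, 80.00).
horizontal leg: A = 90 × 34 = 3060.00, centroid at (67.00, 17.00).
gusset: A = ½·76·28 = 1064.00, centroid at (47.33, 43.33).
ΣA = 7644.00 cm²
ΣAx_c = (3520.00)(11.00) + (3060.00)(67.00) + (1064.00)(47.33) = 294102.67 cm³
ΣAy_c = (3520.00)(80.00) + (3060.00)(17.00) + (1064.00)(43.33) = 379726.67 cm³
x_c = 294102.67 / 7644.00 = 38.47 cm
y_c = 379726.67 / 7644.00 = 49.68 cm

x_c = 38.47 cm, y_c = 49.68 cm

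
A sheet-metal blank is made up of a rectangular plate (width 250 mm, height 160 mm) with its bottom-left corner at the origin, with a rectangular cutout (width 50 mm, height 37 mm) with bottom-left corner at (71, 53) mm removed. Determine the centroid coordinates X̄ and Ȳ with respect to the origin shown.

Part | A | x̄ᵢ | ȳᵢ | A·x̄ᵢ | A·ȳᵢ
plate | 40000.00 | 125.00 | 80.00 | 5000000.00 | 3200000.00
hole | -1850.00 | 96.00 | 71.50 | -177600.00 | -132275.00
Σ | 38150.00 |  |  | 4822400.00 | 3067725.00
X̄ = 4822400.00 / 38150.00 = 126.41 mm
Ȳ = 3067725.00 / 38150.00 = 80.41 mm

X̄ = 126.41 mm, Ȳ = 80.41 mm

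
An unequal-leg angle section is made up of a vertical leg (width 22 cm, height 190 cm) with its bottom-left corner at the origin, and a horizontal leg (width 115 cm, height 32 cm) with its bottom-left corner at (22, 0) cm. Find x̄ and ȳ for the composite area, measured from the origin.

Part | A | x̄ᵢ | ȳᵢ | A·x̄ᵢ | A·ȳᵢ
vertical leg | 4180.00 | 11.00 | 95.00 | 45980.00 | 397100.00
horizontal leg | 3680.00 | 79.50 | 16.00 | 292560.00 | 58880.00
Σ | 7860.00 |  |  | 338540.00 | 455980.00
x̄ = 338540.00 / 7860.00 = 43.07 cm
ȳ = 455980.00 / 7860.00 = 58.01 cm

x̄ = 43.07 cm, ȳ = 58.01 cm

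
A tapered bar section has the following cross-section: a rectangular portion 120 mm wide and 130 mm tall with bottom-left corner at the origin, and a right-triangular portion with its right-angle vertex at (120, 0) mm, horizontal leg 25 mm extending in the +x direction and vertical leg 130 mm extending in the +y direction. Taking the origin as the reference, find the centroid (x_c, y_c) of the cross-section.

Part | A | x̄ᵢ | ȳᵢ | A·x̄ᵢ | A·ȳᵢ
rectangular portion | 15600.00 | 60.00 | 65.00 | 936000.00 | 1014000.00
triangular portion | 1625.00 | 128.33 | 43.33 | 208541.67 | 70416.67
Σ | 17225.00 |  |  | 1144541.67 | 1084416.67
x_c = 1144541.67 / 17225.00 = 66.45 mm
y_c = 1084416.67 / 17225.00 = 62.96 mm

x_c = 66.45 mm, y_c = 62.96 mm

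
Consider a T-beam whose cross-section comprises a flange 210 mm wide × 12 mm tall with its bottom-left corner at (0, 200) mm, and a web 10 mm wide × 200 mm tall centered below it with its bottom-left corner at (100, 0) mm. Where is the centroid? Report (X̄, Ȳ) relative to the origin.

web: A = 10 × 200 = 2000.00, centroid at (105.00, 100.00).
flange: A = 210 × 12 = 2520.00, centroid at (105.00, 206.00).
ΣA = 4520.00 mm²
ΣAX̄ = (2000.00)(105.00) + (2520.00)(105.00) = 474600.00 mm³
ΣAȲ = (2000.00)(100.00) + (2520.00)(206.00) = 719120.00 mm³
X̄ = 474600.00 / 4520.00 = 105.00 mm
Ȳ = 719120.00 / 4520.00 = 159.10 mm

X̄ = 105.00 mm, Ȳ = 159.10 mm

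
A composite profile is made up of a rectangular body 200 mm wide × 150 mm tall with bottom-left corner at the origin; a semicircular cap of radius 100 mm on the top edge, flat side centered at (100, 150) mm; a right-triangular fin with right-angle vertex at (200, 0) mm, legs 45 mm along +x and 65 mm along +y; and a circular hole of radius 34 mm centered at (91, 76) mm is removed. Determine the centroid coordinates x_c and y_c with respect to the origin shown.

x_c = 104.61 mm, y_c = 115.50 mm

rectangular body: A = 200 × 150 = 30000.00, centroid at (100.00, 75.00).
semicircular top: A = ½π·100² = 15707.96, centroid at (100.00, 192.44).
triangular fin: A = ½·45·65 = 1462.50, centroid at (215.00, 21.67).
hole: A = −π·34² = -3631.68, centroid at (91.00, 76.00).
ΣA = 43538.78 mm²
ΣAx_c = (30000.00)(100.00) + (15707.96)(100.00) + (1462.50)(215.00) + (-3631.68)(91.00) = 4554750.85 mm³
ΣAy_c = (30000.00)(75.00) + (15707.96)(192.44) + (1462.50)(21.67) + (-3631.68)(76.00) = 5028540.89 mm³
x_c = 4554750.85 / 43538.78 = 104.61 mm
y_c = 5028540.89 / 43538.78 = 115.50 mm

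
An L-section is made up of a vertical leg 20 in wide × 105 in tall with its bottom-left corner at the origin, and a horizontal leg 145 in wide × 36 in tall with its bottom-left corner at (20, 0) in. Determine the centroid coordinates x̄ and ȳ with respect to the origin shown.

x̄ = 68.83 in, ȳ = 27.90 in

vertical leg: A = 20 × 105 = 2100.00, centroid at (10.00, 52.50).
horizontal leg: A = 145 × 36 = 5220.00, centroid at (92.50, 18.00).
ΣA = 7320.00 in²
ΣAx̄ = (2100.00)(10.00) + (5220.00)(92.50) = 503850.00 in³
ΣAȳ = (2100.00)(52.50) + (5220.00)(18.00) = 204210.00 in³
x̄ = 503850.00 / 7320.00 = 68.83 in
ȳ = 204210.00 / 7320.00 = 27.90 in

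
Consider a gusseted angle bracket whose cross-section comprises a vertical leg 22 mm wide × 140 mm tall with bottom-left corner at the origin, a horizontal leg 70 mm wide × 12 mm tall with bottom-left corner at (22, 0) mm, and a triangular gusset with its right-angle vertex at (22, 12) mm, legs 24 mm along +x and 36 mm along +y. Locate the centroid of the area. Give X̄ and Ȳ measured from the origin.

X̄ = 21.76 mm, Ȳ = 53.08 mm

vertical leg: A = 22 × 140 = 3080.00, centroid at (11.00, 70.00).
horizontal leg: A = 70 × 12 = 840.00, centroid at (57.00, 6.00).
gusset: A = ½·24·36 = 432.00, centroid at (30.00, 24.00).
ΣA = 4352.00 mm²
ΣAX̄ = (3080.00)(11.00) + (840.00)(57.00) + (432.00)(30.00) = 94720.00 mm³
ΣAȲ = (3080.00)(70.00) + (840.00)(6.00) + (432.00)(24.00) = 231008.00 mm³
X̄ = 94720.00 / 4352.00 = 21.76 mm
Ȳ = 231008.00 / 4352.00 = 53.08 mm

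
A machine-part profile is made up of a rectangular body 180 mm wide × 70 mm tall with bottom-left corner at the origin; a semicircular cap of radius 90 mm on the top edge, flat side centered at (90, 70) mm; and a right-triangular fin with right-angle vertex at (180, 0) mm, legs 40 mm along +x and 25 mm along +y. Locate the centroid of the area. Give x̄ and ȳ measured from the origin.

x̄ = 92.00 mm, ȳ = 70.55 mm

rectangular body: A = 180 × 70 = 12600.00, centroid at (90.00, 35.00).
semicircular top: A = ½π·90² = 12723.45, centroid at (90.00, 108.20).
triangular fin: A = ½·40·25 = 500.00, centroid at (193.33, 8.33).
ΣA = 25823.45 mm², ΣAx̄ = 2375777.19 mm³, ΣAȳ = 1821808.18 mm³.
x̄ = 2375777.19/25823.45 = 92.00 mm; ȳ = 1821808.18/25823.45 = 70.55 mm.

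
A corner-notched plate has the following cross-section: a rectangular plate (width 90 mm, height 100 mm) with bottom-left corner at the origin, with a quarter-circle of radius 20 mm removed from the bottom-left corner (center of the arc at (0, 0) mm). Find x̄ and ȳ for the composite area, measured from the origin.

x̄ = 46.32 mm, ȳ = 51.50 mm

plate: A = 90 × 100 = 9000.00, centroid at (45.00, 50.00).
removed quarter-circle: A = −¼π·20² = -314.16, centroid at (8.49, 8.49).
ΣA = 8685.84 mm²
ΣAx̄ = (9000.00)(45.00) + (-314.16)(8.49) = 402333.33 mm³
ΣAȳ = (9000.00)(50.00) + (-314.16)(8.49) = 447333.33 mm³
x̄ = 402333.33 / 8685.84 = 46.32 mm
ȳ = 447333.33 / 8685.84 = 51.50 mm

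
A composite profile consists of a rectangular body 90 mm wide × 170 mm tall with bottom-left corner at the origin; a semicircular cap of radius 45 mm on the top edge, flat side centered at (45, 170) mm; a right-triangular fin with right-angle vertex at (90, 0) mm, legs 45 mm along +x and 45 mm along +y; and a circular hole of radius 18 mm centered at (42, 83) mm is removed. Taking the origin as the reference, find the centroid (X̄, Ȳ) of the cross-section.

X̄ = 48.45 mm, Ȳ = 99.20 mm

rectangular body: A = 90 × 170 = 15300.00, centroid at (45.00, 85.00).
semicircular top: A = ½π·45² = 3180.86, centroid at (45.00, 189.10).
triangular fin: A = ½·45·45 = 1012.50, centroid at (105.00, 15.00).
hole: A = −π·18² = -1017.88, centroid at (42.00, 83.00).
ΣA = 18475.49 mm², ΣAX̄ = 895200.52 mm³, ΣAȲ = 1832700.43 mm³.
X̄ = 895200.52/18475.49 = 48.45 mm; Ȳ = 1832700.43/18475.49 = 99.20 mm.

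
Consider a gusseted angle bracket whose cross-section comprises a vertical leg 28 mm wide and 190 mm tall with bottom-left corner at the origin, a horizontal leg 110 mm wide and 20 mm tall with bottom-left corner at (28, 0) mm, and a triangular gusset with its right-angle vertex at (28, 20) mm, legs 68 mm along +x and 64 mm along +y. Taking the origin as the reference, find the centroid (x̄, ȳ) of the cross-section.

x̄ = 37.88 mm, ȳ = 63.67 mm

vertical leg: A = 28 × 190 = 5320.00, centroid at (14.00, 95.00).
horizontal leg: A = 110 × 20 = 2200.00, centroid at (83.00, 10.00).
gusset: A = ½·68·64 = 2176.00, centroid at (50.67, 41.33).
ΣA = 9696.00 mm², ΣAx̄ = 367330.67 mm³, ΣAȳ = 617341.33 mm³.
x̄ = 367330.67/9696.00 = 37.88 mm; ȳ = 617341.33/9696.00 = 63.67 mm.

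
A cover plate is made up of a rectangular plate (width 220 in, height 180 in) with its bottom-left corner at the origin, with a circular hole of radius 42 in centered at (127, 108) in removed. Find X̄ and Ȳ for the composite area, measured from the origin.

X̄ = 107.23 in, Ȳ = 87.07 in

Part | A | x̄ᵢ | ȳᵢ | A·x̄ᵢ | A·ȳᵢ
plate | 39600.00 | 110.00 | 90.00 | 4356000.00 | 3564000.00
hole | -5541.77 | 127.00 | 108.00 | -703804.72 | -598511.10
Σ | 34058.23 |  |  | 3652195.28 | 2965488.90
X̄ = 3652195.28 / 34058.23 = 107.23 in
Ȳ = 2965488.90 / 34058.23 = 87.07 in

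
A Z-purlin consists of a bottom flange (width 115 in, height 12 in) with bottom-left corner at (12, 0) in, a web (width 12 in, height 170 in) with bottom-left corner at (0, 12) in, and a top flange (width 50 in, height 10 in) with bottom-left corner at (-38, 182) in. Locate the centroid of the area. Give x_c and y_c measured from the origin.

Part | A | x̄ᵢ | ȳᵢ | A·x̄ᵢ | A·ȳᵢ
bottom flange | 1380.00 | 69.50 | 6.00 | 95910.00 | 8280.00
web | 2040.00 | 6.00 | 97.00 | 12240.00 | 197880.00
top flange | 500.00 | -13.00 | 187.00 | -6500.00 | 93500.00
Σ | 3920.00 |  |  | 101650.00 | 299660.00
x_c = 101650.00 / 3920.00 = 25.93 in
y_c = 299660.00 / 3920.00 = 76.44 in

x_c = 25.93 in, y_c = 76.44 in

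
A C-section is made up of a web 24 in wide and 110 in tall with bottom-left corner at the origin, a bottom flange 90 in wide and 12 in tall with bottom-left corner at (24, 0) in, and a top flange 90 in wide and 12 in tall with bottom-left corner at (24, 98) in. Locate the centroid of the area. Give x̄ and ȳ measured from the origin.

x̄ = 37.65 in, ȳ = 55.00 in

Part | A | x̄ᵢ | ȳᵢ | A·x̄ᵢ | A·ȳᵢ
web | 2640.00 | 12.00 | 55.00 | 31680.00 | 145200.00
bottom flange | 1080.00 | 69.00 | 6.00 | 74520.00 | 6480.00
top flange | 1080.00 | 69.00 | 104.00 | 74520.00 | 112320.00
Σ | 4800.00 |  |  | 180720.00 | 264000.00
x̄ = 180720.00 / 4800.00 = 37.65 in
ȳ = 264000.00 / 4800.00 = 55.00 in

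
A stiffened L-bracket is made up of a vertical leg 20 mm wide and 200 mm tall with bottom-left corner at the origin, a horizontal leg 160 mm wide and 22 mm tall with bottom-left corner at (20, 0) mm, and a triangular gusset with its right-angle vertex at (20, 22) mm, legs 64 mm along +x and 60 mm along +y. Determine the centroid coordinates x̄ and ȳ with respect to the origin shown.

vertical leg: A = 20 × 200 = 4000.00, centroid at (10.00, 100.00).
horizontal leg: A = 160 × 22 = 3520.00, centroid at (100.00, 11.00).
gusset: A = ½·64·60 = 1920.00, centroid at (41.33, 42.00).
ΣA = 9440.00 mm², ΣAx̄ = 471360.00 mm³, ΣAȳ = 519360.00 mm³.
x̄ = 471360.00/9440.00 = 49.93 mm; ȳ = 519360.00/9440.00 = 55.02 mm.

x̄ = 49.93 mm, ȳ = 55.02 mm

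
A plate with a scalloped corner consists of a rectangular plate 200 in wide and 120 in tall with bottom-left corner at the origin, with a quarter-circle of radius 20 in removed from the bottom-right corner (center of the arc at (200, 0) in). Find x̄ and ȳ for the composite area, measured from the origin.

x̄ = 98.79 in, ȳ = 60.68 in

Part | A | x̄ᵢ | ȳᵢ | A·x̄ᵢ | A·ȳᵢ
plate | 24000.00 | 100.00 | 60.00 | 2400000.00 | 1440000.00
removed quarter-circle | -314.16 | 191.51 | 8.49 | -60165.19 | -2666.67
Σ | 23685.84 |  |  | 2339834.81 | 1437333.33
x̄ = 2339834.81 / 23685.84 = 98.79 in
ȳ = 1437333.33 / 23685.84 = 60.68 in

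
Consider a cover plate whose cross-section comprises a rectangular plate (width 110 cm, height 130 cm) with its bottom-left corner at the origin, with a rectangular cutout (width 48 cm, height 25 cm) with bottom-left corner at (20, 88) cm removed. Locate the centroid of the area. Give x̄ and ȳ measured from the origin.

plate: A = 110 × 130 = 14300.00, centroid at (55.00, 65.00).
hole: A = −(48 × 25) = -1200.00, centroid at (44.00, 100.50).
ΣA = 13100.00 cm², ΣAx̄ = 733700.00 cm³, ΣAȳ = 808900.00 cm³.
x̄ = 733700.00/13100.00 = 56.01 cm; ȳ = 808900.00/13100.00 = 61.75 cm.

x̄ = 56.01 cm, ȳ = 61.75 cm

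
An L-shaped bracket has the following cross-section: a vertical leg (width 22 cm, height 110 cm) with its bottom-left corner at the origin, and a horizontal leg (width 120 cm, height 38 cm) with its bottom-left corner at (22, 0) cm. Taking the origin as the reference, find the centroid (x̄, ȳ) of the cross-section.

x̄ = 57.38 cm, ȳ = 31.48 cm

vertical leg: A = 22 × 110 = 2420.00, centroid at (11.00, 55.00).
horizontal leg: A = 120 × 38 = 4560.00, centroid at (82.00, 19.00).
ΣA = 6980.00 cm²
ΣAx̄ = (2420.00)(11.00) + (4560.00)(82.00) = 400540.00 cm³
ΣAȳ = (2420.00)(55.00) + (4560.00)(19.00) = 219740.00 cm³
x̄ = 400540.00 / 6980.00 = 57.38 cm
ȳ = 219740.00 / 6980.00 = 31.48 cm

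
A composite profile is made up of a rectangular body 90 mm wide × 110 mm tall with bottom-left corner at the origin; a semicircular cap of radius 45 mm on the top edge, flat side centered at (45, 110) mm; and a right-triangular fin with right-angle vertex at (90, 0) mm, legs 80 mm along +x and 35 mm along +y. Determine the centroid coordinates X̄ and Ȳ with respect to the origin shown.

X̄ = 51.93 mm, Ȳ = 67.09 mm

Part | A | x̄ᵢ | ȳᵢ | A·x̄ᵢ | A·ȳᵢ
rectangular body | 9900.00 | 45.00 | 55.00 | 445500.00 | 544500.00
semicircular top | 3180.86 | 45.00 | 129.10 | 143138.82 | 410644.88
triangular fin | 1400.00 | 116.67 | 11.67 | 163333.33 | 16333.33
Σ | 14480.86 |  |  | 751972.15 | 971478.22
X̄ = 751972.15 / 14480.86 = 51.93 mm
Ȳ = 971478.22 / 14480.86 = 67.09 mm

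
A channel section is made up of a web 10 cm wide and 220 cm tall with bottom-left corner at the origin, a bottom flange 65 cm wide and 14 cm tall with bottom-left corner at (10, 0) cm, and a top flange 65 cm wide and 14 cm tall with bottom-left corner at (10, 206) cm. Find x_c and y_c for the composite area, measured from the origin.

x_c = 21.98 cm, y_c = 110.00 cm

web: A = 10 × 220 = 2200.00, centroid at (5.00, 110.00).
bottom flange: A = 65 × 14 = 910.00, centroid at (42.50, 7.00).
top flange: A = 65 × 14 = 910.00, centroid at (42.50, 213.00).
ΣA = 4020.00 cm²
ΣAx_c = (2200.00)(5.00) + (910.00)(42.50) + (910.00)(42.50) = 88350.00 cm³
ΣAy_c = (2200.00)(110.00) + (910.00)(7.00) + (910.00)(213.00) = 442200.00 cm³
x_c = 88350.00 / 4020.00 = 21.98 cm
y_c = 442200.00 / 4020.00 = 110.00 cm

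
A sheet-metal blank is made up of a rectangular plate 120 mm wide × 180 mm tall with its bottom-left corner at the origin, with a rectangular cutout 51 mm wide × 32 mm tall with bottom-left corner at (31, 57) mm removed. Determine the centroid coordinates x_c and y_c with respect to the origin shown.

x_c = 60.29 mm, y_c = 91.39 mm

Part | A | x̄ᵢ | ȳᵢ | A·x̄ᵢ | A·ȳᵢ
plate | 21600.00 | 60.00 | 90.00 | 1296000.00 | 1944000.00
hole | -1632.00 | 56.50 | 73.00 | -92208.00 | -119136.00
Σ | 19968.00 |  |  | 1203792.00 | 1824864.00
x_c = 1203792.00 / 19968.00 = 60.29 mm
y_c = 1824864.00 / 19968.00 = 91.39 mm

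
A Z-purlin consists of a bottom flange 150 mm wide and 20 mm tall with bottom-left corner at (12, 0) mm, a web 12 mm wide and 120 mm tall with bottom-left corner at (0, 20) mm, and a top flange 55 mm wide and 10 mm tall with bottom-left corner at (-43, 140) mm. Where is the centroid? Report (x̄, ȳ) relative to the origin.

bottom flange: A = 150 × 20 = 3000.00, centroid at (87.00, 10.00).
web: A = 12 × 120 = 1440.00, centroid at (6.00, 80.00).
top flange: A = 55 × 10 = 550.00, centroid at (-15.50, 145.00).
ΣA = 4990.00 mm²
ΣAx̄ = (3000.00)(87.00) + (1440.00)(6.00) + (550.00)(-15.50) = 261115.00 mm³
ΣAȳ = (3000.00)(10.00) + (1440.00)(80.00) + (550.00)(145.00) = 224950.00 mm³
x̄ = 261115.00 / 4990.00 = 52.33 mm
ȳ = 224950.00 / 4990.00 = 45.08 mm

x̄ = 52.33 mm, ȳ = 45.08 mm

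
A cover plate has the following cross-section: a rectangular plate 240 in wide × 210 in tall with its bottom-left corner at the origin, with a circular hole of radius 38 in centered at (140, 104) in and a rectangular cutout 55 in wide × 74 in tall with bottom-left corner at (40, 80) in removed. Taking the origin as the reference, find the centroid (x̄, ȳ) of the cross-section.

x̄ = 122.94 in, ȳ = 103.94 in

plate: A = 240 × 210 = 50400.00, centroid at (120.00, 105.00).
hole 1: A = −π·38² = -4536.46, centroid at (140.00, 104.00).
hole 2: A = −(55 × 74) = -4070.00, centroid at (67.50, 117.00).
ΣA = 41793.54 in²
ΣAx̄ = (50400.00)(120.00) + (-4536.46)(140.00) + (-4070.00)(67.50) = 5138170.63 in³
ΣAȳ = (50400.00)(105.00) + (-4536.46)(104.00) + (-4070.00)(117.00) = 4344018.18 in³
x̄ = 5138170.63 / 41793.54 = 122.94 in
ȳ = 4344018.18 / 41793.54 = 103.94 in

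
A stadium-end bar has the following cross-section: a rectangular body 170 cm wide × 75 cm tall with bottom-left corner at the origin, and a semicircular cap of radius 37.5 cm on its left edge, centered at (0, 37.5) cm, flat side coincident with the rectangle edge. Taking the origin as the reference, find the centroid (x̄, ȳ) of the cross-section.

x̄ = 70.10 cm, ȳ = 37.50 cm

rectangular body: A = 170 × 75 = 12750.00, centroid at (85.00, 37.50).
semicircular end: A = ½π·37.5² = 2208.93, centroid at (-15.92, 37.50).
ΣA = 14958.93 cm², ΣAx̄ = 1048593.75 cm³, ΣAȳ = 560959.96 cm³.
x̄ = 1048593.75/14958.93 = 70.10 cm; ȳ = 560959.96/14958.93 = 37.50 cm.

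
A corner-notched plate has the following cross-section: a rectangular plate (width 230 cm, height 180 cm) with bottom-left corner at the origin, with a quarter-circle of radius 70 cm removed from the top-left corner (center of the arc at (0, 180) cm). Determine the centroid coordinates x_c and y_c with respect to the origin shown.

plate: A = 230 × 180 = 41400.00, centroid at (115.00, 90.00).
removed quarter-circle: A = −¼π·70² = -3848.45, centroid at (29.71, 150.29).
ΣA = 37551.55 cm²
ΣAx_c = (41400.00)(115.00) + (-3848.45)(29.71) = 4646666.67 cm³
ΣAy_c = (41400.00)(90.00) + (-3848.45)(150.29) = 3147612.15 cm³
x_c = 4646666.67 / 37551.55 = 123.74 cm
y_c = 3147612.15 / 37551.55 = 83.82 cm

x_c = 123.74 cm, y_c = 83.82 cm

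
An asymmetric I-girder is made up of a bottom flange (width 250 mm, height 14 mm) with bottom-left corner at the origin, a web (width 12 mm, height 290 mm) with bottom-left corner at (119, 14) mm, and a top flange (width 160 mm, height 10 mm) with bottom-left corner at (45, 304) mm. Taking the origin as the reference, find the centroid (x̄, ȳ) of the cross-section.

bottom flange: A = 250 × 14 = 3500.00, centroid at (125.00, 7.00).
web: A = 12 × 290 = 3480.00, centroid at (125.00, 159.00).
top flange: A = 160 × 10 = 1600.00, centroid at (125.00, 309.00).
ΣA = 8580.00 mm², ΣAx̄ = 1072500.00 mm³, ΣAȳ = 1072220.00 mm³.
x̄ = 1072500.00/8580.00 = 125.00 mm; ȳ = 1072220.00/8580.00 = 124.97 mm.

x̄ = 125.00 mm, ȳ = 124.97 mm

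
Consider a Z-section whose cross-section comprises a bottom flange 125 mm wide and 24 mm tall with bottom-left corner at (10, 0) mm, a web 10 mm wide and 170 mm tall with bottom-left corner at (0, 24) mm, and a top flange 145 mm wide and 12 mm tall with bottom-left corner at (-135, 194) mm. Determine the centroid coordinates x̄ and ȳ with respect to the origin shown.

bottom flange: A = 125 × 24 = 3000.00, centroid at (72.50, 12.00).
web: A = 10 × 170 = 1700.00, centroid at (5.00, 109.00).
top flange: A = 145 × 12 = 1740.00, centroid at (-62.50, 200.00).
ΣA = 6440.00 mm²
ΣAx̄ = (3000.00)(72.50) + (1700.00)(5.00) + (1740.00)(-62.50) = 117250.00 mm³
ΣAȳ = (3000.00)(12.00) + (1700.00)(109.00) + (1740.00)(200.00) = 569300.00 mm³
x̄ = 117250.00 / 6440.00 = 18.21 mm
ȳ = 569300.00 / 6440.00 = 88.40 mm

x̄ = 18.21 mm, ȳ = 88.40 mm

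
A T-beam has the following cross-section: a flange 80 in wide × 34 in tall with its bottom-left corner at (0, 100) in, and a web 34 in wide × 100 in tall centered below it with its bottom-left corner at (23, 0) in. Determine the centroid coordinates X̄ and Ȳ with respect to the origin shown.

web: A = 34 × 100 = 3400.00, centroid at (40.00, 50.00).
flange: A = 80 × 34 = 2720.00, centroid at (40.00, 117.00).
ΣA = 6120.00 in²
ΣAX̄ = (3400.00)(40.00) + (2720.00)(40.00) = 244800.00 in³
ΣAȲ = (3400.00)(50.00) + (2720.00)(117.00) = 488240.00 in³
X̄ = 244800.00 / 6120.00 = 40.00 in
Ȳ = 488240.00 / 6120.00 = 79.78 in

X̄ = 40.00 in, Ȳ = 79.78 in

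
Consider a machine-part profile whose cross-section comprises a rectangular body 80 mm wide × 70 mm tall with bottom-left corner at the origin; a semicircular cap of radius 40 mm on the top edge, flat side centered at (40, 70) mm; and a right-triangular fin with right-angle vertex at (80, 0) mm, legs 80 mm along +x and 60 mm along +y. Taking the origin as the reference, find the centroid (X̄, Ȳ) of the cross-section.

rectangular body: A = 80 × 70 = 5600.00, centroid at (40.00, 35.00).
semicircular top: A = ½π·40² = 2513.27, centroid at (40.00, 86.98).
triangular fin: A = ½·80·60 = 2400.00, centroid at (106.67, 20.00).
ΣA = 10513.27 mm², ΣAX̄ = 580530.96 mm³, ΣAȲ = 462595.86 mm³.
X̄ = 580530.96/10513.27 = 55.22 mm; Ȳ = 462595.86/10513.27 = 44.00 mm.

X̄ = 55.22 mm, Ȳ = 44.00 mm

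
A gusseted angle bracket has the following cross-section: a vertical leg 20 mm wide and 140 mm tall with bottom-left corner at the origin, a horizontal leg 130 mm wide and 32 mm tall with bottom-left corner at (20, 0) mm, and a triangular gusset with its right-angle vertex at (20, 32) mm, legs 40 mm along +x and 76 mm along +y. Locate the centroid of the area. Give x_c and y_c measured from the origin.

vertical leg: A = 20 × 140 = 2800.00, centroid at (10.00, 70.00).
horizontal leg: A = 130 × 32 = 4160.00, centroid at (85.00, 16.00).
gusset: A = ½·40·76 = 1520.00, centroid at (33.33, 57.33).
ΣA = 8480.00 mm²
ΣAx_c = (2800.00)(10.00) + (4160.00)(85.00) + (1520.00)(33.33) = 432266.67 mm³
ΣAy_c = (2800.00)(70.00) + (4160.00)(16.00) + (1520.00)(57.33) = 349706.67 mm³
x_c = 432266.67 / 8480.00 = 50.97 mm
y_c = 349706.67 / 8480.00 = 41.24 mm

x_c = 50.97 mm, y_c = 41.24 mm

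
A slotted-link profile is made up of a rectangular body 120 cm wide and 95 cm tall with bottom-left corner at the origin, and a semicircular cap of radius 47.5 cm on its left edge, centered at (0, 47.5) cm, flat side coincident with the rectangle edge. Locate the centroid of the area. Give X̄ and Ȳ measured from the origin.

X̄ = 40.99 cm, Ȳ = 47.50 cm

Part | A | x̄ᵢ | ȳᵢ | A·x̄ᵢ | A·ȳᵢ
rectangular body | 11400.00 | 60.00 | 47.50 | 684000.00 | 541500.00
semicircular end | 3544.11 | -20.16 | 47.50 | -71447.92 | 168345.19
Σ | 14944.11 |  |  | 612552.08 | 709845.19
X̄ = 612552.08 / 14944.11 = 40.99 cm
Ȳ = 709845.19 / 14944.11 = 47.50 cm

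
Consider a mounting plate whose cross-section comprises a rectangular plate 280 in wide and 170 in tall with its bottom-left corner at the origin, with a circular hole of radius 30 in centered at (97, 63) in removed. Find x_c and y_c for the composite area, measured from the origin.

plate: A = 280 × 170 = 47600.00, centroid at (140.00, 85.00).
hole: A = −π·30² = -2827.43, centroid at (97.00, 63.00).
ΣA = 44772.57 in²
ΣAx_c = (47600.00)(140.00) + (-2827.43)(97.00) = 6389738.96 in³
ΣAy_c = (47600.00)(85.00) + (-2827.43)(63.00) = 3867871.70 in³
x_c = 6389738.96 / 44772.57 = 142.72 in
y_c = 3867871.70 / 44772.57 = 86.39 in

x_c = 142.72 in, y_c = 86.39 in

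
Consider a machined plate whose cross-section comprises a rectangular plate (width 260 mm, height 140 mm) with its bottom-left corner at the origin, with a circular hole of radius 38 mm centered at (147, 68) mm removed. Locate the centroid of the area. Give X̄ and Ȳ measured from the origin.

X̄ = 127.58 mm, Ȳ = 70.28 mm

plate: A = 260 × 140 = 36400.00, centroid at (130.00, 70.00).
hole: A = −π·38² = -4536.46, centroid at (147.00, 68.00).
ΣA = 31863.54 mm², ΣAX̄ = 4065140.41 mm³, ΣAȲ = 2239520.73 mm³.
X̄ = 4065140.41/31863.54 = 127.58 mm; Ȳ = 2239520.73/31863.54 = 70.28 mm.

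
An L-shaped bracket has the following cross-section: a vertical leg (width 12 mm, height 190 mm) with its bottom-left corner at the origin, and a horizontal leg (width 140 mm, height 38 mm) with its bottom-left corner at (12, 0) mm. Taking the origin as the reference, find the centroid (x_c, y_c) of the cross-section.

vertical leg: A = 12 × 190 = 2280.00, centroid at (6.00, 95.00).
horizontal leg: A = 140 × 38 = 5320.00, centroid at (82.00, 19.00).
ΣA = 7600.00 mm², ΣAx_c = 449920.00 mm³, ΣAy_c = 317680.00 mm³.
x_c = 449920.00/7600.00 = 59.20 mm; y_c = 317680.00/7600.00 = 41.80 mm.

x_c = 59.20 mm, y_c = 41.80 mm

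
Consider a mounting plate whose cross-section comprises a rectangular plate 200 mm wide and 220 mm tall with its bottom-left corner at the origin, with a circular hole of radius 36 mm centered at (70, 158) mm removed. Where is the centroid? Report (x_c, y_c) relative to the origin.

plate: A = 200 × 220 = 44000.00, centroid at (100.00, 110.00).
hole: A = −π·36² = -4071.50, centroid at (70.00, 158.00).
ΣA = 39928.50 mm²
ΣAx_c = (44000.00)(100.00) + (-4071.50)(70.00) = 4114994.71 mm³
ΣAy_c = (44000.00)(110.00) + (-4071.50)(158.00) = 4196702.36 mm³
x_c = 4114994.71 / 39928.50 = 103.06 mm
y_c = 4196702.36 / 39928.50 = 105.11 mm

x_c = 103.06 mm, y_c = 105.11 mm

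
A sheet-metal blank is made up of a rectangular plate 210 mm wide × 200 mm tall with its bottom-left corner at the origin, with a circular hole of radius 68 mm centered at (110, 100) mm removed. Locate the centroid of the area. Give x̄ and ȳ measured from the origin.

x̄ = 102.36 mm, ȳ = 100.00 mm

plate: A = 210 × 200 = 42000.00, centroid at (105.00, 100.00).
hole: A = −π·68² = -14526.72, centroid at (110.00, 100.00).
ΣA = 27473.28 mm²
ΣAx̄ = (42000.00)(105.00) + (-14526.72)(110.00) = 2812060.31 mm³
ΣAȳ = (42000.00)(100.00) + (-14526.72)(100.00) = 2747327.56 mm³
x̄ = 2812060.31 / 27473.28 = 102.36 mm
ȳ = 2747327.56 / 27473.28 = 100.00 mm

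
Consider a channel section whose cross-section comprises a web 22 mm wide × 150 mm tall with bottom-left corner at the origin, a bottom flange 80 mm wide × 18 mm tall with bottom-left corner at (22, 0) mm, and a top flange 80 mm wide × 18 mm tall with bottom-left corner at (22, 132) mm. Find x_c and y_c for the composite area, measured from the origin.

web: A = 22 × 150 = 3300.00, centroid at (11.00, 75.00).
bottom flange: A = 80 × 18 = 1440.00, centroid at (62.00, 9.00).
top flange: A = 80 × 18 = 1440.00, centroid at (62.00, 141.00).
ΣA = 6180.00 mm²
ΣAx_c = (3300.00)(11.00) + (1440.00)(62.00) + (1440.00)(62.00) = 214860.00 mm³
ΣAy_c = (3300.00)(75.00) + (1440.00)(9.00) + (1440.00)(141.00) = 463500.00 mm³
x_c = 214860.00 / 6180.00 = 34.77 mm
y_c = 463500.00 / 6180.00 = 75.00 mm

x_c = 34.77 mm, y_c = 75.00 mm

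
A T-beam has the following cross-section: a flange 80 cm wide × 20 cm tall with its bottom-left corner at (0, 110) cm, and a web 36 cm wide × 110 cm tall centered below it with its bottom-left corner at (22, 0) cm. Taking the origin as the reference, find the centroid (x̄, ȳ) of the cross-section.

web: A = 36 × 110 = 3960.00, centroid at (40.00, 55.00).
flange: A = 80 × 20 = 1600.00, centroid at (40.00, 120.00).
ΣA = 5560.00 cm²
ΣAx̄ = (3960.00)(40.00) + (1600.00)(40.00) = 222400.00 cm³
ΣAȳ = (3960.00)(55.00) + (1600.00)(120.00) = 409800.00 cm³
x̄ = 222400.00 / 5560.00 = 40.00 cm
ȳ = 409800.00 / 5560.00 = 73.71 cm

x̄ = 40.00 cm, ȳ = 73.71 cm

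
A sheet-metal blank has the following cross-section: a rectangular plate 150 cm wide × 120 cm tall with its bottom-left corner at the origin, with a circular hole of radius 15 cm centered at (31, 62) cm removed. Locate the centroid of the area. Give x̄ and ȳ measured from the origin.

plate: A = 150 × 120 = 18000.00, centroid at (75.00, 60.00).
hole: A = −π·15² = -706.86, centroid at (31.00, 62.00).
ΣA = 17293.14 cm²
ΣAx̄ = (18000.00)(75.00) + (-706.86)(31.00) = 1328087.39 cm³
ΣAȳ = (18000.00)(60.00) + (-706.86)(62.00) = 1036174.78 cm³
x̄ = 1328087.39 / 17293.14 = 76.80 cm
ȳ = 1036174.78 / 17293.14 = 59.92 cm

x̄ = 76.80 cm, ȳ = 59.92 cm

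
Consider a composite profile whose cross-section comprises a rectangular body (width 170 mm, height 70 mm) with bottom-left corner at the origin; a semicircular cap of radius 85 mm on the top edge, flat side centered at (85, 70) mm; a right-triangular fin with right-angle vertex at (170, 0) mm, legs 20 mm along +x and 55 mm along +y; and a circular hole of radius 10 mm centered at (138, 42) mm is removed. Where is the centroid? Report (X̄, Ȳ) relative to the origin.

X̄ = 86.44 mm, Ȳ = 68.86 mm

Part | A | x̄ᵢ | ȳᵢ | A·x̄ᵢ | A·ȳᵢ
rectangular body | 11900.00 | 85.00 | 35.00 | 1011500.00 | 416500.00
semicircular top | 11349.00 | 85.00 | 106.08 | 964665.29 | 1203846.91
triangular fin | 550.00 | 176.67 | 18.33 | 97166.67 | 10083.33
hole | -314.16 | 138.00 | 42.00 | -43353.98 | -13194.69
Σ | 23484.84 |  |  | 2029977.98 | 1617235.55
X̄ = 2029977.98 / 23484.84 = 86.44 mm
Ȳ = 1617235.55 / 23484.84 = 68.86 mm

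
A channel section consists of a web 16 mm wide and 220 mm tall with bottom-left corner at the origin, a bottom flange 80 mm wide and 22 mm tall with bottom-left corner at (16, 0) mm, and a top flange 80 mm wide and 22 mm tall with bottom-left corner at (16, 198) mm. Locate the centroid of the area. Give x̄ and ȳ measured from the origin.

x̄ = 32.00 mm, ȳ = 110.00 mm

web: A = 16 × 220 = 3520.00, centroid at (8.00, 110.00).
bottom flange: A = 80 × 22 = 1760.00, centroid at (56.00, 11.00).
top flange: A = 80 × 22 = 1760.00, centroid at (56.00, 209.00).
ΣA = 7040.00 mm², ΣAx̄ = 225280.00 mm³, ΣAȳ = 774400.00 mm³.
x̄ = 225280.00/7040.00 = 32.00 mm; ȳ = 774400.00/7040.00 = 110.00 mm.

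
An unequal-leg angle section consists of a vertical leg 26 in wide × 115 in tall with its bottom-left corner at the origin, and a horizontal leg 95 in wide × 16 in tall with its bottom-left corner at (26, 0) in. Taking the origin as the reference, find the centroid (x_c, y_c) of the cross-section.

x_c = 33.39 in, y_c = 40.82 in

Part | A | x̄ᵢ | ȳᵢ | A·x̄ᵢ | A·ȳᵢ
vertical leg | 2990.00 | 13.00 | 57.50 | 38870.00 | 171925.00
horizontal leg | 1520.00 | 73.50 | 8.00 | 111720.00 | 12160.00
Σ | 4510.00 |  |  | 150590.00 | 184085.00
x_c = 150590.00 / 4510.00 = 33.39 in
y_c = 184085.00 / 4510.00 = 40.82 in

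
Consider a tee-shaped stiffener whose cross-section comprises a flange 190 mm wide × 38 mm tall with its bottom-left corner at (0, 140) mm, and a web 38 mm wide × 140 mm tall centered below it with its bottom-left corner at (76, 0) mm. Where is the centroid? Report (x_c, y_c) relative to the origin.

web: A = 38 × 140 = 5320.00, centroid at (95.00, 70.00).
flange: A = 190 × 38 = 7220.00, centroid at (95.00, 159.00).
ΣA = 12540.00 mm²
ΣAx_c = (5320.00)(95.00) + (7220.00)(95.00) = 1191300.00 mm³
ΣAy_c = (5320.00)(70.00) + (7220.00)(159.00) = 1520380.00 mm³
x_c = 1191300.00 / 12540.00 = 95.00 mm
y_c = 1520380.00 / 12540.00 = 121.24 mm

x_c = 95.00 mm, y_c = 121.24 mm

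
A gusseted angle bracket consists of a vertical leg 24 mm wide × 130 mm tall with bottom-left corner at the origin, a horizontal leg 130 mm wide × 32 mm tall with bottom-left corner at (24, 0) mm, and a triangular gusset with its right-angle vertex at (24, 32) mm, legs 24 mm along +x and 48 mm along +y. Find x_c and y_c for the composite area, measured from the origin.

vertical leg: A = 24 × 130 = 3120.00, centroid at (12.00, 65.00).
horizontal leg: A = 130 × 32 = 4160.00, centroid at (89.00, 16.00).
gusset: A = ½·24·48 = 576.00, centroid at (32.00, 48.00).
ΣA = 7856.00 mm²
ΣAx_c = (3120.00)(12.00) + (4160.00)(89.00) + (576.00)(32.00) = 426112.00 mm³
ΣAy_c = (3120.00)(65.00) + (4160.00)(16.00) + (576.00)(48.00) = 297008.00 mm³
x_c = 426112.00 / 7856.00 = 54.24 mm
y_c = 297008.00 / 7856.00 = 37.81 mm

x_c = 54.24 mm, y_c = 37.81 mm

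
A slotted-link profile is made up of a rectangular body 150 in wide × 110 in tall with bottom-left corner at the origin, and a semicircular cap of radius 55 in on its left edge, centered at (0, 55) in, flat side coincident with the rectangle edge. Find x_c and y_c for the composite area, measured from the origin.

Part | A | x̄ᵢ | ȳᵢ | A·x̄ᵢ | A·ȳᵢ
rectangular body | 16500.00 | 75.00 | 55.00 | 1237500.00 | 907500.00
semicircular end | 4751.66 | -23.34 | 55.00 | -110916.67 | 261341.24
Σ | 21251.66 |  |  | 1126583.33 | 1168841.24
x_c = 1126583.33 / 21251.66 = 53.01 in
y_c = 1168841.24 / 21251.66 = 55.00 in

x_c = 53.01 in, y_c = 55.00 in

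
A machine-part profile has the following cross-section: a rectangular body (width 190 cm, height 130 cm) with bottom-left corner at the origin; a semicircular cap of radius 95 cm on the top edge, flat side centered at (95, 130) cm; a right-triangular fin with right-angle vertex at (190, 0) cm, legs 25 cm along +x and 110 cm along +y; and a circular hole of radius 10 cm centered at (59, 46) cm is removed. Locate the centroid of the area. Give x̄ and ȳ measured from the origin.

x̄ = 98.84 cm, ȳ = 101.56 cm

rectangular body: A = 190 × 130 = 24700.00, centroid at (95.00, 65.00).
semicircular top: A = ½π·95² = 14176.44, centroid at (95.00, 170.32).
triangular fin: A = ½·25·110 = 1375.00, centroid at (198.33, 36.67).
hole: A = −π·10² = -314.16, centroid at (59.00, 46.00).
ΣA = 39937.28 cm², ΣAx̄ = 3947434.44 cm³, ΣAȳ = 4055985.46 cm³.
x̄ = 3947434.44/39937.28 = 98.84 cm; ȳ = 4055985.46/39937.28 = 101.56 cm.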